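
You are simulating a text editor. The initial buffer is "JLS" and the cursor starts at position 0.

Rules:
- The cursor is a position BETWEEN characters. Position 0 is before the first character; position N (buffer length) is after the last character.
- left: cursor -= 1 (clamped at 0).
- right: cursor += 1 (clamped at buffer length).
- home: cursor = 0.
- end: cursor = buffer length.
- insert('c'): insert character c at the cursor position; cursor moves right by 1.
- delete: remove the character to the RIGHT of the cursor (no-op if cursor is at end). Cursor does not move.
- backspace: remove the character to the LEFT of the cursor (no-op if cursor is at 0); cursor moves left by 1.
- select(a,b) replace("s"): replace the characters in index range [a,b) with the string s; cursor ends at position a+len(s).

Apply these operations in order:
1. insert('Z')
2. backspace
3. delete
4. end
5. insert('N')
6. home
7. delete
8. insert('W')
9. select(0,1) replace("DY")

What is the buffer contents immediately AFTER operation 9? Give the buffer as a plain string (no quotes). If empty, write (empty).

Answer: DYSN

Derivation:
After op 1 (insert('Z')): buf='ZJLS' cursor=1
After op 2 (backspace): buf='JLS' cursor=0
After op 3 (delete): buf='LS' cursor=0
After op 4 (end): buf='LS' cursor=2
After op 5 (insert('N')): buf='LSN' cursor=3
After op 6 (home): buf='LSN' cursor=0
After op 7 (delete): buf='SN' cursor=0
After op 8 (insert('W')): buf='WSN' cursor=1
After op 9 (select(0,1) replace("DY")): buf='DYSN' cursor=2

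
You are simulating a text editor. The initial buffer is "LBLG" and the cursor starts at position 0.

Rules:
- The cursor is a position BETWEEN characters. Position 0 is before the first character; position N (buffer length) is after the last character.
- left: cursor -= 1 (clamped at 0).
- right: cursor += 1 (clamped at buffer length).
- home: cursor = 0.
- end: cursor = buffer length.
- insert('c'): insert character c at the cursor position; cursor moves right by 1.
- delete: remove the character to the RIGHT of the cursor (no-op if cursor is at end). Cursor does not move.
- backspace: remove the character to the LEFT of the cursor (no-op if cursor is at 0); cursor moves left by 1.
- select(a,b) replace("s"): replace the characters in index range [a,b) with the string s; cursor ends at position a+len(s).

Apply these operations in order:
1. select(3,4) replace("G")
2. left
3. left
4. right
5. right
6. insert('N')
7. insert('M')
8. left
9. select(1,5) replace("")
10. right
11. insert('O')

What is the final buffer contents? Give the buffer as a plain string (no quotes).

After op 1 (select(3,4) replace("G")): buf='LBLG' cursor=4
After op 2 (left): buf='LBLG' cursor=3
After op 3 (left): buf='LBLG' cursor=2
After op 4 (right): buf='LBLG' cursor=3
After op 5 (right): buf='LBLG' cursor=4
After op 6 (insert('N')): buf='LBLGN' cursor=5
After op 7 (insert('M')): buf='LBLGNM' cursor=6
After op 8 (left): buf='LBLGNM' cursor=5
After op 9 (select(1,5) replace("")): buf='LM' cursor=1
After op 10 (right): buf='LM' cursor=2
After op 11 (insert('O')): buf='LMO' cursor=3

Answer: LMO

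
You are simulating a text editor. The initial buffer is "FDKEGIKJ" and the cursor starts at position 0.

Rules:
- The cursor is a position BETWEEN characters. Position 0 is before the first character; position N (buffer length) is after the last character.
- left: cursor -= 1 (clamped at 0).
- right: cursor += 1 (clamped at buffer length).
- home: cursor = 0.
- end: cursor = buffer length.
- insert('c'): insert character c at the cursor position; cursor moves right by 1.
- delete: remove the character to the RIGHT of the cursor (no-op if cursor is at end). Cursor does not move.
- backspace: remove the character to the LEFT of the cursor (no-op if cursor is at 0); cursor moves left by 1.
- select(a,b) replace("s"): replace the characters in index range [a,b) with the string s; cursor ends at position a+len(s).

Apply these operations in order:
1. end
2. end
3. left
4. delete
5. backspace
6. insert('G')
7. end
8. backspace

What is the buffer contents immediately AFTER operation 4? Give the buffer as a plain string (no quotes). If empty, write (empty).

After op 1 (end): buf='FDKEGIKJ' cursor=8
After op 2 (end): buf='FDKEGIKJ' cursor=8
After op 3 (left): buf='FDKEGIKJ' cursor=7
After op 4 (delete): buf='FDKEGIK' cursor=7

Answer: FDKEGIK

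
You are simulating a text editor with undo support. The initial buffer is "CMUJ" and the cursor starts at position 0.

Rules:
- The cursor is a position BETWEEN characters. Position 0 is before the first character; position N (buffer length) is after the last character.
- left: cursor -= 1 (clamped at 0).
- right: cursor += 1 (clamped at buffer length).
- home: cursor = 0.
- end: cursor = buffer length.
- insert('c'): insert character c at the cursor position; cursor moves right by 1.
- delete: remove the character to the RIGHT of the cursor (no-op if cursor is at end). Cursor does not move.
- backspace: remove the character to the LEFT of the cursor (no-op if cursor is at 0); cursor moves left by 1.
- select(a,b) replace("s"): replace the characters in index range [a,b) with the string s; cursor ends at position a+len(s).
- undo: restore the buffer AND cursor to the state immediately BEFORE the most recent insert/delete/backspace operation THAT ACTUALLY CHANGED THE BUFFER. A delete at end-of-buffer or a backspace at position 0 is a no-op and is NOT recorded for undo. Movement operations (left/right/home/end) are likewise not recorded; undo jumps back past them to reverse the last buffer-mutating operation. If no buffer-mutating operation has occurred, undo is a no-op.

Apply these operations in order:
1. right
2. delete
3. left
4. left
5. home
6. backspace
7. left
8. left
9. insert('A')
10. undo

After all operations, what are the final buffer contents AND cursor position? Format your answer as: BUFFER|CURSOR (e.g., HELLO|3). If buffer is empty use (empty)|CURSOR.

Answer: CUJ|0

Derivation:
After op 1 (right): buf='CMUJ' cursor=1
After op 2 (delete): buf='CUJ' cursor=1
After op 3 (left): buf='CUJ' cursor=0
After op 4 (left): buf='CUJ' cursor=0
After op 5 (home): buf='CUJ' cursor=0
After op 6 (backspace): buf='CUJ' cursor=0
After op 7 (left): buf='CUJ' cursor=0
After op 8 (left): buf='CUJ' cursor=0
After op 9 (insert('A')): buf='ACUJ' cursor=1
After op 10 (undo): buf='CUJ' cursor=0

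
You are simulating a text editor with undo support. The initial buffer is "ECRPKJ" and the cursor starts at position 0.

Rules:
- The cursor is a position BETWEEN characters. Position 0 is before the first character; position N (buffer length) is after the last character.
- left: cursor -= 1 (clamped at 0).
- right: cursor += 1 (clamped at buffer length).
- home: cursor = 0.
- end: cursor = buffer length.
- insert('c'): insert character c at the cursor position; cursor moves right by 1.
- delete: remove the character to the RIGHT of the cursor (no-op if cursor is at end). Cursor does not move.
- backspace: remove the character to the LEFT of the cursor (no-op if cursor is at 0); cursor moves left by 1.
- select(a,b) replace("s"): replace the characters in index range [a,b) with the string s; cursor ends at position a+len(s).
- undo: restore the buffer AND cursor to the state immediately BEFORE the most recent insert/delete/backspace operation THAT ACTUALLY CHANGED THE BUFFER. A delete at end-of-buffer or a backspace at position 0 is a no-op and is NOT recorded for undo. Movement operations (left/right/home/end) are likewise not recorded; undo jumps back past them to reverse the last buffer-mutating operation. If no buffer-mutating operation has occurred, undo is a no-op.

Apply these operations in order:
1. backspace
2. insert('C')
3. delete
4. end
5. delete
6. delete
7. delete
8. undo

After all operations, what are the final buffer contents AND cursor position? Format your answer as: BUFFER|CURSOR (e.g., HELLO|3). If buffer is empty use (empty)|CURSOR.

Answer: CECRPKJ|1

Derivation:
After op 1 (backspace): buf='ECRPKJ' cursor=0
After op 2 (insert('C')): buf='CECRPKJ' cursor=1
After op 3 (delete): buf='CCRPKJ' cursor=1
After op 4 (end): buf='CCRPKJ' cursor=6
After op 5 (delete): buf='CCRPKJ' cursor=6
After op 6 (delete): buf='CCRPKJ' cursor=6
After op 7 (delete): buf='CCRPKJ' cursor=6
After op 8 (undo): buf='CECRPKJ' cursor=1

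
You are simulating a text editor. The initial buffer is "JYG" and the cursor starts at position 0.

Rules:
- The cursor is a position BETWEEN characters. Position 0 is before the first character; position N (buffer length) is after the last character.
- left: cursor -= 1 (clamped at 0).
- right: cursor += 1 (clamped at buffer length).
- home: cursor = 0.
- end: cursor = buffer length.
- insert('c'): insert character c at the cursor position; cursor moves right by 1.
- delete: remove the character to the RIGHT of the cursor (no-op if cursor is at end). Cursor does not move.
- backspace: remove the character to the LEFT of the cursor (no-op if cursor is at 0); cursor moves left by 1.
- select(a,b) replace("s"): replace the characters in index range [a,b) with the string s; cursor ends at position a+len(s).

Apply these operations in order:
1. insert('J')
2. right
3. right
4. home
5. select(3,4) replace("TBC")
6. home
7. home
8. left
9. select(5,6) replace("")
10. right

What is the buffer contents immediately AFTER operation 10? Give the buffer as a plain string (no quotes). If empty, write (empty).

After op 1 (insert('J')): buf='JJYG' cursor=1
After op 2 (right): buf='JJYG' cursor=2
After op 3 (right): buf='JJYG' cursor=3
After op 4 (home): buf='JJYG' cursor=0
After op 5 (select(3,4) replace("TBC")): buf='JJYTBC' cursor=6
After op 6 (home): buf='JJYTBC' cursor=0
After op 7 (home): buf='JJYTBC' cursor=0
After op 8 (left): buf='JJYTBC' cursor=0
After op 9 (select(5,6) replace("")): buf='JJYTB' cursor=5
After op 10 (right): buf='JJYTB' cursor=5

Answer: JJYTB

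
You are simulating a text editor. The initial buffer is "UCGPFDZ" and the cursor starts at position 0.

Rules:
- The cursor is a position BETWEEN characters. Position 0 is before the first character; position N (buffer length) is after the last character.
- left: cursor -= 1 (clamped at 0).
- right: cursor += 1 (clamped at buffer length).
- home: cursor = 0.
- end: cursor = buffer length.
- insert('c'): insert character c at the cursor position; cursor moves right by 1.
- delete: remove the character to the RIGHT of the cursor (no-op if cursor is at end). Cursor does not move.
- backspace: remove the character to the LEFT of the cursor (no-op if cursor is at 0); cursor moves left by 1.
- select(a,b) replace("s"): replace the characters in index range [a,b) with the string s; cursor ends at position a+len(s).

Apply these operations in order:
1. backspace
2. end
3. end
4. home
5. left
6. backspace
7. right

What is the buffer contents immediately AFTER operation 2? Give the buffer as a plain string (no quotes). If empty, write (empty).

After op 1 (backspace): buf='UCGPFDZ' cursor=0
After op 2 (end): buf='UCGPFDZ' cursor=7

Answer: UCGPFDZ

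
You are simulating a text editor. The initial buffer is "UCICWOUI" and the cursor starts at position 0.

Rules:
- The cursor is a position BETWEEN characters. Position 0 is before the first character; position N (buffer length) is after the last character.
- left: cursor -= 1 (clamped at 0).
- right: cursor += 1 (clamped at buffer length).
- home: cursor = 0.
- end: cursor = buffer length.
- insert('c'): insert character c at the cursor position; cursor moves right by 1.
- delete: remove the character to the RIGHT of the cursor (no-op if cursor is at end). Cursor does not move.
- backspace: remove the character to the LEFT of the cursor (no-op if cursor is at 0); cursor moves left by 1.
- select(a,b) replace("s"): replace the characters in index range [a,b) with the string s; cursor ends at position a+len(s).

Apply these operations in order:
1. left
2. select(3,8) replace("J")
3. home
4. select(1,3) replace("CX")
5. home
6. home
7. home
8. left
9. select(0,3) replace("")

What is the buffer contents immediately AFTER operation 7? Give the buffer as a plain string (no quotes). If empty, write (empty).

After op 1 (left): buf='UCICWOUI' cursor=0
After op 2 (select(3,8) replace("J")): buf='UCIJ' cursor=4
After op 3 (home): buf='UCIJ' cursor=0
After op 4 (select(1,3) replace("CX")): buf='UCXJ' cursor=3
After op 5 (home): buf='UCXJ' cursor=0
After op 6 (home): buf='UCXJ' cursor=0
After op 7 (home): buf='UCXJ' cursor=0

Answer: UCXJ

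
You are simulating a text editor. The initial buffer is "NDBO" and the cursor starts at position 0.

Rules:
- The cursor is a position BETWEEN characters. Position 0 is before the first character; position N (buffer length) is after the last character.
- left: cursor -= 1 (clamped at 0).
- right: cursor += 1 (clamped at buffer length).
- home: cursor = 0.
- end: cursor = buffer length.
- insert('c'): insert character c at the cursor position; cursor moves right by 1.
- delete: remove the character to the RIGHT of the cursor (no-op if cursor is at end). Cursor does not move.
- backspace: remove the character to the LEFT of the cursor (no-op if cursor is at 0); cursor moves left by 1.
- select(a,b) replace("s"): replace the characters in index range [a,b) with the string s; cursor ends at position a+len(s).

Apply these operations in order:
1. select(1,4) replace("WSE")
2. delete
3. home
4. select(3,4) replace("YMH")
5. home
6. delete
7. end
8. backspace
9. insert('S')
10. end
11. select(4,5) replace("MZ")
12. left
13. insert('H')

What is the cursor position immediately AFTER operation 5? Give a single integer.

Answer: 0

Derivation:
After op 1 (select(1,4) replace("WSE")): buf='NWSE' cursor=4
After op 2 (delete): buf='NWSE' cursor=4
After op 3 (home): buf='NWSE' cursor=0
After op 4 (select(3,4) replace("YMH")): buf='NWSYMH' cursor=6
After op 5 (home): buf='NWSYMH' cursor=0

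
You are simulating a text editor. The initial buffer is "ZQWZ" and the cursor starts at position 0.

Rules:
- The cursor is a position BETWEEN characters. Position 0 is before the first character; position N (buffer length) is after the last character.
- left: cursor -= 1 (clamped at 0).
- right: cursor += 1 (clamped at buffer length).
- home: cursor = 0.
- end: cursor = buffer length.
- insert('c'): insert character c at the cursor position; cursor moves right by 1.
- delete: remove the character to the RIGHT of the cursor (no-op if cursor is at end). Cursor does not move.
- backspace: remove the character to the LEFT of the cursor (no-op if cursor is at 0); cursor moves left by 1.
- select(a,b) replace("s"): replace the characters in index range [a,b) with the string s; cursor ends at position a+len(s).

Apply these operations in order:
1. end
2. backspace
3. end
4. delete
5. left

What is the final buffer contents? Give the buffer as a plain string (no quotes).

Answer: ZQW

Derivation:
After op 1 (end): buf='ZQWZ' cursor=4
After op 2 (backspace): buf='ZQW' cursor=3
After op 3 (end): buf='ZQW' cursor=3
After op 4 (delete): buf='ZQW' cursor=3
After op 5 (left): buf='ZQW' cursor=2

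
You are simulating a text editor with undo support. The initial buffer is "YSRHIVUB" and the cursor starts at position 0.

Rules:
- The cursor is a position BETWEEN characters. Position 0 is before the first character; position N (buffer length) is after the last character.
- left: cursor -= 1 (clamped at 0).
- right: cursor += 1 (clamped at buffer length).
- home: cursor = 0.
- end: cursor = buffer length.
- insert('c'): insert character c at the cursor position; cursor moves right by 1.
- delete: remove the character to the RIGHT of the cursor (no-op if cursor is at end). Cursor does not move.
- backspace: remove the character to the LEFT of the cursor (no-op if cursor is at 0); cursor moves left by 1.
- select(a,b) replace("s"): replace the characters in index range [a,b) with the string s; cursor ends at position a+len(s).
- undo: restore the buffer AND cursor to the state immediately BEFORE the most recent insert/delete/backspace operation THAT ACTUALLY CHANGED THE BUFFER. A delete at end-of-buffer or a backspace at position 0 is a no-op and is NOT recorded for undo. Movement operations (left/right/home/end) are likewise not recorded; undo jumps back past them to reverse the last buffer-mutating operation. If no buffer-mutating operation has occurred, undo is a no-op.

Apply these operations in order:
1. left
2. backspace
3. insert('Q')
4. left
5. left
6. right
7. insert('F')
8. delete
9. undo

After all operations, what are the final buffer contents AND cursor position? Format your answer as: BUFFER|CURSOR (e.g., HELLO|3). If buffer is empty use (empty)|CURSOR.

After op 1 (left): buf='YSRHIVUB' cursor=0
After op 2 (backspace): buf='YSRHIVUB' cursor=0
After op 3 (insert('Q')): buf='QYSRHIVUB' cursor=1
After op 4 (left): buf='QYSRHIVUB' cursor=0
After op 5 (left): buf='QYSRHIVUB' cursor=0
After op 6 (right): buf='QYSRHIVUB' cursor=1
After op 7 (insert('F')): buf='QFYSRHIVUB' cursor=2
After op 8 (delete): buf='QFSRHIVUB' cursor=2
After op 9 (undo): buf='QFYSRHIVUB' cursor=2

Answer: QFYSRHIVUB|2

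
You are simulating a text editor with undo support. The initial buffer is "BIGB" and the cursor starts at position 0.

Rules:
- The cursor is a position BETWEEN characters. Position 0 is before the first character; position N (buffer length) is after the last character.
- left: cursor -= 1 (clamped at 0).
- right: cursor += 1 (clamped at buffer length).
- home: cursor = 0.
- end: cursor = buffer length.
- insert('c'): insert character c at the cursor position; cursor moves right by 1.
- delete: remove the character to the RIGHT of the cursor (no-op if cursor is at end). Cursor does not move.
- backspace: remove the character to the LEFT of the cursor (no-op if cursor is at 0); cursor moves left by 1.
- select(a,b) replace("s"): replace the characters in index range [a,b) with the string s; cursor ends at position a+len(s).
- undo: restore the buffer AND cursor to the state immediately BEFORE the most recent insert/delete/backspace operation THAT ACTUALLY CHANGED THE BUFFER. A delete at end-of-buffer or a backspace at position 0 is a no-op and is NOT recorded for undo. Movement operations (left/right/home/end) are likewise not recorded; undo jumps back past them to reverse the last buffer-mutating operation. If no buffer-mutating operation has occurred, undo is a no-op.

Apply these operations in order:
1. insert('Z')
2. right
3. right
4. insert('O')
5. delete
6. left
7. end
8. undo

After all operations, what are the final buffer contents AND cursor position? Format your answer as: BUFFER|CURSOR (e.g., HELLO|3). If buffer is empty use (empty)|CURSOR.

Answer: ZBIOGB|4

Derivation:
After op 1 (insert('Z')): buf='ZBIGB' cursor=1
After op 2 (right): buf='ZBIGB' cursor=2
After op 3 (right): buf='ZBIGB' cursor=3
After op 4 (insert('O')): buf='ZBIOGB' cursor=4
After op 5 (delete): buf='ZBIOB' cursor=4
After op 6 (left): buf='ZBIOB' cursor=3
After op 7 (end): buf='ZBIOB' cursor=5
After op 8 (undo): buf='ZBIOGB' cursor=4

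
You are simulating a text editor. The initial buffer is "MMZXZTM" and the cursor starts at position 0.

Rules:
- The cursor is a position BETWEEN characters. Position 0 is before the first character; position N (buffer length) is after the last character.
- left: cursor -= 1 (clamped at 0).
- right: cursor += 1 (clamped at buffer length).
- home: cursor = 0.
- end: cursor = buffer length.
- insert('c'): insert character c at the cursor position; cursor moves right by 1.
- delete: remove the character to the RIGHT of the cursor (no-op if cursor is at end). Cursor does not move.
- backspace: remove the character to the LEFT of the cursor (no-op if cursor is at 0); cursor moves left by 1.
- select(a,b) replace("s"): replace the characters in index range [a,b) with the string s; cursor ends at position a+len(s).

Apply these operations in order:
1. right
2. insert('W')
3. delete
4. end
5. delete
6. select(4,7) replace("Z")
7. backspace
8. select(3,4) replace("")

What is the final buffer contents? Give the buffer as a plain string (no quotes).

Answer: MWZ

Derivation:
After op 1 (right): buf='MMZXZTM' cursor=1
After op 2 (insert('W')): buf='MWMZXZTM' cursor=2
After op 3 (delete): buf='MWZXZTM' cursor=2
After op 4 (end): buf='MWZXZTM' cursor=7
After op 5 (delete): buf='MWZXZTM' cursor=7
After op 6 (select(4,7) replace("Z")): buf='MWZXZ' cursor=5
After op 7 (backspace): buf='MWZX' cursor=4
After op 8 (select(3,4) replace("")): buf='MWZ' cursor=3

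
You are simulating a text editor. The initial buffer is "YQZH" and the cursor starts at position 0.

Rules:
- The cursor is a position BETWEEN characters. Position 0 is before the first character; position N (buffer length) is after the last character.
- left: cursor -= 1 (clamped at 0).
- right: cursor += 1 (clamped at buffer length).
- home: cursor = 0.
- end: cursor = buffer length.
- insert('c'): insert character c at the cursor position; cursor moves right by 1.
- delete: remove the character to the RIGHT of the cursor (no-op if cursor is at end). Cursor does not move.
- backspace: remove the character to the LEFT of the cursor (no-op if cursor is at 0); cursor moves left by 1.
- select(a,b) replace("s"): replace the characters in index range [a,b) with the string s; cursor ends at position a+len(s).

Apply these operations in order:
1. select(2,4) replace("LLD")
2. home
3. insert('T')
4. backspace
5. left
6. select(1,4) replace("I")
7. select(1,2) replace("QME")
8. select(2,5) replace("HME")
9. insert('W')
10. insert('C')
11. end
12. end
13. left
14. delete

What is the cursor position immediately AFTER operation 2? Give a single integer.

Answer: 0

Derivation:
After op 1 (select(2,4) replace("LLD")): buf='YQLLD' cursor=5
After op 2 (home): buf='YQLLD' cursor=0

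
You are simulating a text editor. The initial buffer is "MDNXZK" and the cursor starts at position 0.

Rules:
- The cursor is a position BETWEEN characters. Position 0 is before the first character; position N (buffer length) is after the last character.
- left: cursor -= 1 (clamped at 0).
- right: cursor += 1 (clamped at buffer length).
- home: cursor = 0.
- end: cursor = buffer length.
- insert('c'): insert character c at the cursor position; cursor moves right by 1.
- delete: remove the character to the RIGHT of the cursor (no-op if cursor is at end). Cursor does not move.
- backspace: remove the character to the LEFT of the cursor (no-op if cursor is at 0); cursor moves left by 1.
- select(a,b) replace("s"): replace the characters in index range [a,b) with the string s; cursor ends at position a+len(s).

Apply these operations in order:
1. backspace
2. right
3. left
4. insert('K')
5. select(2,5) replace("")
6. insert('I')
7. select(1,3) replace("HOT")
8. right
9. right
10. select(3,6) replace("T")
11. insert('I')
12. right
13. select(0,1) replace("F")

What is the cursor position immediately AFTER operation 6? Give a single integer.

After op 1 (backspace): buf='MDNXZK' cursor=0
After op 2 (right): buf='MDNXZK' cursor=1
After op 3 (left): buf='MDNXZK' cursor=0
After op 4 (insert('K')): buf='KMDNXZK' cursor=1
After op 5 (select(2,5) replace("")): buf='KMZK' cursor=2
After op 6 (insert('I')): buf='KMIZK' cursor=3

Answer: 3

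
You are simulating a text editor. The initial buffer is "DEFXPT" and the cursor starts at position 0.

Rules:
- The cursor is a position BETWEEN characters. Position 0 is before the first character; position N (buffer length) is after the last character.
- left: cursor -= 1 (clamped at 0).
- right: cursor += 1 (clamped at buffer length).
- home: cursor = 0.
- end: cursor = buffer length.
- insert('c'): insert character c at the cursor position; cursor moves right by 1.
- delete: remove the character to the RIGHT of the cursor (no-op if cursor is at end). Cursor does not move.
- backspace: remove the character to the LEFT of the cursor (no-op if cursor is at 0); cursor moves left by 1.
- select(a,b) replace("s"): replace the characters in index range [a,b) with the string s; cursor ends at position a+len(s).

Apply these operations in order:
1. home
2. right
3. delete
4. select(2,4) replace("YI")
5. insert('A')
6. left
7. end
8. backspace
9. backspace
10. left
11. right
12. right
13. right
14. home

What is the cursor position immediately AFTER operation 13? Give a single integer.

After op 1 (home): buf='DEFXPT' cursor=0
After op 2 (right): buf='DEFXPT' cursor=1
After op 3 (delete): buf='DFXPT' cursor=1
After op 4 (select(2,4) replace("YI")): buf='DFYIT' cursor=4
After op 5 (insert('A')): buf='DFYIAT' cursor=5
After op 6 (left): buf='DFYIAT' cursor=4
After op 7 (end): buf='DFYIAT' cursor=6
After op 8 (backspace): buf='DFYIA' cursor=5
After op 9 (backspace): buf='DFYI' cursor=4
After op 10 (left): buf='DFYI' cursor=3
After op 11 (right): buf='DFYI' cursor=4
After op 12 (right): buf='DFYI' cursor=4
After op 13 (right): buf='DFYI' cursor=4

Answer: 4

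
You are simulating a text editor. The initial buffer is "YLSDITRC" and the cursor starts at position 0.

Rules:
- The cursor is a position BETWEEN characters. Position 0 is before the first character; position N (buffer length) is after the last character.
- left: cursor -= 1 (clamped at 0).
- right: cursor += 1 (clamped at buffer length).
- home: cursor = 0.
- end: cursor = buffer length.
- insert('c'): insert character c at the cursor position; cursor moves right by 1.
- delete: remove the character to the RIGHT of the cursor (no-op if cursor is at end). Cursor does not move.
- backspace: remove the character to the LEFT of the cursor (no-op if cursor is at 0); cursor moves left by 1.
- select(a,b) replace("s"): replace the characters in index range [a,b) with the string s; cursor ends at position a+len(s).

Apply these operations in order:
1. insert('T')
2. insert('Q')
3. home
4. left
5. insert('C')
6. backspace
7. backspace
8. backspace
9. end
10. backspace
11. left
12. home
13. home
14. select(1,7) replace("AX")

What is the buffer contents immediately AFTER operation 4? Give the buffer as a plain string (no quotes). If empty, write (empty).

Answer: TQYLSDITRC

Derivation:
After op 1 (insert('T')): buf='TYLSDITRC' cursor=1
After op 2 (insert('Q')): buf='TQYLSDITRC' cursor=2
After op 3 (home): buf='TQYLSDITRC' cursor=0
After op 4 (left): buf='TQYLSDITRC' cursor=0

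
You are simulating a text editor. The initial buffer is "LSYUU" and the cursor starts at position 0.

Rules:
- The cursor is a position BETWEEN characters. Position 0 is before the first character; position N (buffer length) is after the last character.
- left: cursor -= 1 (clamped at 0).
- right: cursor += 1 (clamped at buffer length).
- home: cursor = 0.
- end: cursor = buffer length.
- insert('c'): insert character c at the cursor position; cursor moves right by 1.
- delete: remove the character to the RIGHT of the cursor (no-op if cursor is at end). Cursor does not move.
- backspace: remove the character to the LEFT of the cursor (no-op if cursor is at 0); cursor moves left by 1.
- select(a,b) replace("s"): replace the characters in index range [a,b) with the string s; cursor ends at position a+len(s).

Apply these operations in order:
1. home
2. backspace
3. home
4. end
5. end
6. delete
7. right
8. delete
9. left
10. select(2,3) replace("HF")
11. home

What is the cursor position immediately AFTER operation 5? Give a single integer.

After op 1 (home): buf='LSYUU' cursor=0
After op 2 (backspace): buf='LSYUU' cursor=0
After op 3 (home): buf='LSYUU' cursor=0
After op 4 (end): buf='LSYUU' cursor=5
After op 5 (end): buf='LSYUU' cursor=5

Answer: 5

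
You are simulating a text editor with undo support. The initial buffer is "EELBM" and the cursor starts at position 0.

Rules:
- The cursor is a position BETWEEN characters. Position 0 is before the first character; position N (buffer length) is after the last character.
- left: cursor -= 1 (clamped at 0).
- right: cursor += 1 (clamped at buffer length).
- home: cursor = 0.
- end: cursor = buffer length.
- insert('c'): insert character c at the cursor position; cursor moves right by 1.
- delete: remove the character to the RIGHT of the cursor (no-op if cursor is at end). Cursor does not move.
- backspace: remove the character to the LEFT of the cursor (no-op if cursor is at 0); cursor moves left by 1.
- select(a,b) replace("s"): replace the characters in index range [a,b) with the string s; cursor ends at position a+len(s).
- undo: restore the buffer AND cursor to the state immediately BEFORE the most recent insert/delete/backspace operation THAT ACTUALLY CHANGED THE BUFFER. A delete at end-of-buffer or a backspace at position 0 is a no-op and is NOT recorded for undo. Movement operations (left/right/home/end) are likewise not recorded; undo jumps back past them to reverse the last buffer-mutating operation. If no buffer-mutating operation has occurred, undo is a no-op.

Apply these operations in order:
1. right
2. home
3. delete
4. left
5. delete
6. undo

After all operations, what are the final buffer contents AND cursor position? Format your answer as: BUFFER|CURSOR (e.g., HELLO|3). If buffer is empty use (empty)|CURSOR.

After op 1 (right): buf='EELBM' cursor=1
After op 2 (home): buf='EELBM' cursor=0
After op 3 (delete): buf='ELBM' cursor=0
After op 4 (left): buf='ELBM' cursor=0
After op 5 (delete): buf='LBM' cursor=0
After op 6 (undo): buf='ELBM' cursor=0

Answer: ELBM|0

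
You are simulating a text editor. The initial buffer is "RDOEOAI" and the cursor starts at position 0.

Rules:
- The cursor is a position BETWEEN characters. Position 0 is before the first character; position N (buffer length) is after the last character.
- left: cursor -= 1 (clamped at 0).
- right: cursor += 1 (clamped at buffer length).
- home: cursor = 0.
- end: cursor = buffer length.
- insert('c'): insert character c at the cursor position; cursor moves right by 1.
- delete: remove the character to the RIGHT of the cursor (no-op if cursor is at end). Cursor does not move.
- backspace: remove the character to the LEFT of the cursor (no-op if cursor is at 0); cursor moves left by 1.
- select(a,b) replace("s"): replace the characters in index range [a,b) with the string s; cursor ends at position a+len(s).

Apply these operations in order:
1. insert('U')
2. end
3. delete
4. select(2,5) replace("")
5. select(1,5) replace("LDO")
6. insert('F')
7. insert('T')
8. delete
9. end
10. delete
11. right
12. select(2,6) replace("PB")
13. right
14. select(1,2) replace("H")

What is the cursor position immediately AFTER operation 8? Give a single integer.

Answer: 6

Derivation:
After op 1 (insert('U')): buf='URDOEOAI' cursor=1
After op 2 (end): buf='URDOEOAI' cursor=8
After op 3 (delete): buf='URDOEOAI' cursor=8
After op 4 (select(2,5) replace("")): buf='UROAI' cursor=2
After op 5 (select(1,5) replace("LDO")): buf='ULDO' cursor=4
After op 6 (insert('F')): buf='ULDOF' cursor=5
After op 7 (insert('T')): buf='ULDOFT' cursor=6
After op 8 (delete): buf='ULDOFT' cursor=6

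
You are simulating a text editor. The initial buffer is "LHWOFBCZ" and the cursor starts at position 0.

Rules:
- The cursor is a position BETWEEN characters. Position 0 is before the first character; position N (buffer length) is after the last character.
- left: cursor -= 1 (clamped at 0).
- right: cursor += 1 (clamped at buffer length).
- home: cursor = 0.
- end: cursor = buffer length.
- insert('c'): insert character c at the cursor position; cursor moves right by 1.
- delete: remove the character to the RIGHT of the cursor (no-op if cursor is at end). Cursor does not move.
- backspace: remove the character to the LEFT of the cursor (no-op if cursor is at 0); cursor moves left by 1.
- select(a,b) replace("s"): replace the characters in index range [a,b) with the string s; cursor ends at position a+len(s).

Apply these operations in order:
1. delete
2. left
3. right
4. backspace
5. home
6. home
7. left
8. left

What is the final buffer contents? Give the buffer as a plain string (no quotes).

Answer: WOFBCZ

Derivation:
After op 1 (delete): buf='HWOFBCZ' cursor=0
After op 2 (left): buf='HWOFBCZ' cursor=0
After op 3 (right): buf='HWOFBCZ' cursor=1
After op 4 (backspace): buf='WOFBCZ' cursor=0
After op 5 (home): buf='WOFBCZ' cursor=0
After op 6 (home): buf='WOFBCZ' cursor=0
After op 7 (left): buf='WOFBCZ' cursor=0
After op 8 (left): buf='WOFBCZ' cursor=0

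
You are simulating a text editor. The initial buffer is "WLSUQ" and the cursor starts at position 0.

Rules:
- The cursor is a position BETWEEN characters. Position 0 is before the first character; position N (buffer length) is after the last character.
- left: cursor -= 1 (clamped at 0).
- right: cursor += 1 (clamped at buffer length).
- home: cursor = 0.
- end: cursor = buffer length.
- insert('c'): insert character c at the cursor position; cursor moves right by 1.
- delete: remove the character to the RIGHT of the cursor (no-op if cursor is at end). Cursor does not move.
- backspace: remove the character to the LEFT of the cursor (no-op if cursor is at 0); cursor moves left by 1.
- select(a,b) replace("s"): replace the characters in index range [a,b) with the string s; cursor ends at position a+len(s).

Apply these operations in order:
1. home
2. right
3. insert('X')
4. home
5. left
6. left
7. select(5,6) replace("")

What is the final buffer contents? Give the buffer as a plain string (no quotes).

Answer: WXLSU

Derivation:
After op 1 (home): buf='WLSUQ' cursor=0
After op 2 (right): buf='WLSUQ' cursor=1
After op 3 (insert('X')): buf='WXLSUQ' cursor=2
After op 4 (home): buf='WXLSUQ' cursor=0
After op 5 (left): buf='WXLSUQ' cursor=0
After op 6 (left): buf='WXLSUQ' cursor=0
After op 7 (select(5,6) replace("")): buf='WXLSU' cursor=5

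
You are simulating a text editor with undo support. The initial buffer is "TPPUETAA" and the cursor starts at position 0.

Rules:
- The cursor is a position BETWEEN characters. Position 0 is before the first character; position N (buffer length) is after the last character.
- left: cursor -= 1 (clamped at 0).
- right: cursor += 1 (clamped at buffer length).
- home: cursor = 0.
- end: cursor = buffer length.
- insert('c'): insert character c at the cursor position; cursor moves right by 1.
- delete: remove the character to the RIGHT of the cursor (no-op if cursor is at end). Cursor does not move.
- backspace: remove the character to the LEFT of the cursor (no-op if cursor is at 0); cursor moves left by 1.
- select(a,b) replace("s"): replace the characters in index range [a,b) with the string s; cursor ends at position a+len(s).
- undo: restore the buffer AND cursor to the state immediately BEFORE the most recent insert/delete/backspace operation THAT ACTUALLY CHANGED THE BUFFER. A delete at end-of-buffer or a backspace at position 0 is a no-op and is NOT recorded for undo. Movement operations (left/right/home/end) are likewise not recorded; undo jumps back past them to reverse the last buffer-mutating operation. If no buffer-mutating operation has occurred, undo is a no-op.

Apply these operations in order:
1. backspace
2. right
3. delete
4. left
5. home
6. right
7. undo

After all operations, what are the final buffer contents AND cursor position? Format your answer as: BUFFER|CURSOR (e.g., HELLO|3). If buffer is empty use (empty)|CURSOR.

After op 1 (backspace): buf='TPPUETAA' cursor=0
After op 2 (right): buf='TPPUETAA' cursor=1
After op 3 (delete): buf='TPUETAA' cursor=1
After op 4 (left): buf='TPUETAA' cursor=0
After op 5 (home): buf='TPUETAA' cursor=0
After op 6 (right): buf='TPUETAA' cursor=1
After op 7 (undo): buf='TPPUETAA' cursor=1

Answer: TPPUETAA|1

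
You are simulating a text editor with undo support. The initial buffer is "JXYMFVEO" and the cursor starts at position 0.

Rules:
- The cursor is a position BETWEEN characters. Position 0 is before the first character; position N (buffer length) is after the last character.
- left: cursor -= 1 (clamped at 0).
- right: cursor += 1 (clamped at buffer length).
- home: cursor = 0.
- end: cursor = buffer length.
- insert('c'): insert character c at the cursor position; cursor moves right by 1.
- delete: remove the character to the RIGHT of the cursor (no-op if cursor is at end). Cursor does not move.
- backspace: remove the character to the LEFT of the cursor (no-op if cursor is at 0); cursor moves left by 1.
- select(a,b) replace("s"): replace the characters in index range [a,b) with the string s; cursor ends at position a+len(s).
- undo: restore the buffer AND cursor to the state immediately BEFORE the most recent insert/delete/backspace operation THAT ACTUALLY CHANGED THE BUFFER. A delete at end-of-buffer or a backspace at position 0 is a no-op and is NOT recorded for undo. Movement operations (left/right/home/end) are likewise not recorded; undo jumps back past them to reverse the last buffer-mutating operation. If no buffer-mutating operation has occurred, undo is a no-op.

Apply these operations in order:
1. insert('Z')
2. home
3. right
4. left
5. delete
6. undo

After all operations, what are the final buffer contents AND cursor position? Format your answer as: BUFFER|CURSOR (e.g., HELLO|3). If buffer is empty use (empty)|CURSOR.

Answer: ZJXYMFVEO|0

Derivation:
After op 1 (insert('Z')): buf='ZJXYMFVEO' cursor=1
After op 2 (home): buf='ZJXYMFVEO' cursor=0
After op 3 (right): buf='ZJXYMFVEO' cursor=1
After op 4 (left): buf='ZJXYMFVEO' cursor=0
After op 5 (delete): buf='JXYMFVEO' cursor=0
After op 6 (undo): buf='ZJXYMFVEO' cursor=0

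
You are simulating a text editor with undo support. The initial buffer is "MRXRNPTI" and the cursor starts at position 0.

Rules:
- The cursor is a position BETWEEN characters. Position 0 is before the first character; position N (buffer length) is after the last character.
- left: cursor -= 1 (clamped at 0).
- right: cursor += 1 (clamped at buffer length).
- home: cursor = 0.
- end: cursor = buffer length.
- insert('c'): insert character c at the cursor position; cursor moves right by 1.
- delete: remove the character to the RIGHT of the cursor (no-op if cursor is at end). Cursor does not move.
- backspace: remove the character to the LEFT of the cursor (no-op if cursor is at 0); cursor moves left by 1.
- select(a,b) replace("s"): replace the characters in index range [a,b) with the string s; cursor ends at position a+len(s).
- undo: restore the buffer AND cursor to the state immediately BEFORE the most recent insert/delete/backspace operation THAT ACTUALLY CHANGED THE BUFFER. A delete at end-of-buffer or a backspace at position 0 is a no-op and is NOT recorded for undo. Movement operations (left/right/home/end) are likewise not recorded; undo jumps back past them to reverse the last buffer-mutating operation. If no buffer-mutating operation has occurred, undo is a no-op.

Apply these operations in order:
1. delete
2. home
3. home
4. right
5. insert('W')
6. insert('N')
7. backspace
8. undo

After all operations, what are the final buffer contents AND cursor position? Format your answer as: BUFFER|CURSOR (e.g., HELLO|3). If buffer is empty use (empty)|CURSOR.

Answer: RWNXRNPTI|3

Derivation:
After op 1 (delete): buf='RXRNPTI' cursor=0
After op 2 (home): buf='RXRNPTI' cursor=0
After op 3 (home): buf='RXRNPTI' cursor=0
After op 4 (right): buf='RXRNPTI' cursor=1
After op 5 (insert('W')): buf='RWXRNPTI' cursor=2
After op 6 (insert('N')): buf='RWNXRNPTI' cursor=3
After op 7 (backspace): buf='RWXRNPTI' cursor=2
After op 8 (undo): buf='RWNXRNPTI' cursor=3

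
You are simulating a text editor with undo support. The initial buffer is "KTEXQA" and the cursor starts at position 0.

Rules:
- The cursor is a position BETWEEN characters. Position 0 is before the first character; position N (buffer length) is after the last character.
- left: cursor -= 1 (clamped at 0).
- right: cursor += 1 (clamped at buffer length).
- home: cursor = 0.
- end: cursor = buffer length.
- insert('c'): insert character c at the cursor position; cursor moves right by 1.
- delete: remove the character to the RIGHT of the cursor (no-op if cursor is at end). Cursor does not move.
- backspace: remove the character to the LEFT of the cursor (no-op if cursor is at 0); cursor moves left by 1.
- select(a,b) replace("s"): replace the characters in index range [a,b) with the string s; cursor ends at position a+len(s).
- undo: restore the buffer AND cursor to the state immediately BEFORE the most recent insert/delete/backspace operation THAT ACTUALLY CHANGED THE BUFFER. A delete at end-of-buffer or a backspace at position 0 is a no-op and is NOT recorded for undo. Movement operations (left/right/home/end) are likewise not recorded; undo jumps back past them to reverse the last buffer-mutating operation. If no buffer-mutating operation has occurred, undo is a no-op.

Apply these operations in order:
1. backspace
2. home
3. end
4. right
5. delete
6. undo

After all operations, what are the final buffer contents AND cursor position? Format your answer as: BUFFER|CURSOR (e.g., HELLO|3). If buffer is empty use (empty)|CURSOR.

Answer: KTEXQA|6

Derivation:
After op 1 (backspace): buf='KTEXQA' cursor=0
After op 2 (home): buf='KTEXQA' cursor=0
After op 3 (end): buf='KTEXQA' cursor=6
After op 4 (right): buf='KTEXQA' cursor=6
After op 5 (delete): buf='KTEXQA' cursor=6
After op 6 (undo): buf='KTEXQA' cursor=6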